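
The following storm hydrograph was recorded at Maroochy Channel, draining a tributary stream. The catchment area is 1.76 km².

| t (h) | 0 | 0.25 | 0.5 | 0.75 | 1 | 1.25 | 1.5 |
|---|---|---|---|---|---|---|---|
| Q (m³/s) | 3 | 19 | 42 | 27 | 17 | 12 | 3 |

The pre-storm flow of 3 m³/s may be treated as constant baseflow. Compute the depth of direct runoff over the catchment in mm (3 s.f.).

Direct runoff: 0.0, 16.0, 39.0, 24.0, 14.0, 9.0, 0.0 m³/s; ΣQ_DR = 102.0 m³/s.
V = ΣQ_DR · Δt = 102.0 × 900 s = 91800 m³.
Over A = 1.76 km², depth = V / A = 52.2 mm.

d ≈ 52.2 mm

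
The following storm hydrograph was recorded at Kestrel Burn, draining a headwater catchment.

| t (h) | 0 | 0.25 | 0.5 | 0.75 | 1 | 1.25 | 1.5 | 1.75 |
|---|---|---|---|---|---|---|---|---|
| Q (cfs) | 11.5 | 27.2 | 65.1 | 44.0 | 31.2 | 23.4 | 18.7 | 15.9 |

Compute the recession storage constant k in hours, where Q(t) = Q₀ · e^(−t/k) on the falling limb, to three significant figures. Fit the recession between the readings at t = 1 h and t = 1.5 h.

k ≈ 0.977 h

On the falling limb, Q drops from 31.2 to 18.7 cfs between t = 1 h and t = 1.5 h (Δt = 0.5 h).
k = −Δt / ln(Q₂/Q₁) = −0.5 / ln(18.7/31.2) = 0.977 h.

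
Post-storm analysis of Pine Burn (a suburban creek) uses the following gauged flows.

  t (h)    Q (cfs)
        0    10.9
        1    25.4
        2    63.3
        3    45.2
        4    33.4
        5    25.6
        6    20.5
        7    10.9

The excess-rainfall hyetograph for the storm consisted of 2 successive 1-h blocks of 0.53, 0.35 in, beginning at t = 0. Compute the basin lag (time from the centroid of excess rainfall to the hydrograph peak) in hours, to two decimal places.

t_L ≈ 1.10 h

Centroid of excess rainfall: t_c = Σ P_i·t̄_i / ΣP_i = 0.8977 h (block centres at 0.5, 1.5 h).
Hydrograph peak occurs at t = 2 h, so basin lag t_L = 2 − 0.8977 = 1.10 h.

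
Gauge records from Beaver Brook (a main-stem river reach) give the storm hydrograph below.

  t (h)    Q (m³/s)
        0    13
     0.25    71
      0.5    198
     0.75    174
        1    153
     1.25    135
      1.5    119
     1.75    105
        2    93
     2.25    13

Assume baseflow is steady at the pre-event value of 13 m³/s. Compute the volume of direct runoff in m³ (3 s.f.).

Direct-runoff ordinates (Q − Q_b): 0.0, 58.0, 185.0, 161.0, 140.0, 122.0, 106.0, 92.0, 80.0, 0.0 m³/s.
ΣQ_DR = 944.0 m³/s.
With Δt = 0.25 h = 900 s, V = ΣQ_DR · Δt = 944.0 × 900 = 8.50 × 10^5 m³.

V ≈ 8.50 × 10^5 m³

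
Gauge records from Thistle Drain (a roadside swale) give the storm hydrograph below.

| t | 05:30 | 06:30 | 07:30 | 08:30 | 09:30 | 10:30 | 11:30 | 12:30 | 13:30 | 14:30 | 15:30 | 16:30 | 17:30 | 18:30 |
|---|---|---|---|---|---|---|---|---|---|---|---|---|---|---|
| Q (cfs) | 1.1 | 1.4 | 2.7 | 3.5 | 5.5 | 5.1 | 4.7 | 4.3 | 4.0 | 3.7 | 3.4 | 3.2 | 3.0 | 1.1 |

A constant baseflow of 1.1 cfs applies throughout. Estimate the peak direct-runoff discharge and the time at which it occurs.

Q_p = 4.4 cfs at t = 09:30

Subtracting baseflow gives direct-runoff ordinates: 0.0, 0.3, 1.6, 2.4, 4.4, 4.0, 3.6, 3.2, 2.9, 2.6, 2.3, 2.1, 1.9, 0.0 cfs.
The maximum is 4.4 cfs, occurring at the reading for t = 09:30.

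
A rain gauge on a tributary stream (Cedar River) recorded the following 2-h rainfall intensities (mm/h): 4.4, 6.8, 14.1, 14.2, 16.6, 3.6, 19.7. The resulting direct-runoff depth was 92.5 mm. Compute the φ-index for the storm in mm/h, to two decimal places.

φ ≈ 5.03 mm/h

Only the 5 blocks with intensity above φ contribute runoff: 6.8, 14.1, 14.2, 16.6, 19.7 mm/h.
Σ(I−φ)·Δt = d  ⇒  (6.8+14.1+14.2+16.6+19.7 − 5φ)·2 = 92.5
φ = (71.40 − 92.5/2) / 5 = 5.03 mm/h.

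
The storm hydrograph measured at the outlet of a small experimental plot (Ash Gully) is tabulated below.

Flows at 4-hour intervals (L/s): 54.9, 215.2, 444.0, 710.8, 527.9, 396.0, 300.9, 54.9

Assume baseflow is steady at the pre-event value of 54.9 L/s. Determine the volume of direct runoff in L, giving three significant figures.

V ≈ 3.26 × 10^7 L

Direct-runoff ordinates (Q − Q_b): 0.0, 160.3, 389.1, 655.9, 473.0, 341.1, 246.0, 0.0 L/s.
ΣQ_DR = 2265 L/s.
With Δt = 4 h = 14400 s, V = ΣQ_DR · Δt = 2265 × 14400 = 3.26 × 10^7 L.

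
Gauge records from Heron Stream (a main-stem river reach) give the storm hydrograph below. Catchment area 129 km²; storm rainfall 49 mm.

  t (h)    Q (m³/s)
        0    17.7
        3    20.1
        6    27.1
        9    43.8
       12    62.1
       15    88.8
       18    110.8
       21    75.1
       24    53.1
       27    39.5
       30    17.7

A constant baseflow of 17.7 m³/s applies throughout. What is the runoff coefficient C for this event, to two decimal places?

ΣQ_DR = 361.1 m³/s; V = ΣQ_DR·Δt = 3.900 × 10^6 m³.
Runoff depth d = V / A = 30.23 mm.
C = d / P = 30.23 / 49 = 0.62.

C ≈ 0.62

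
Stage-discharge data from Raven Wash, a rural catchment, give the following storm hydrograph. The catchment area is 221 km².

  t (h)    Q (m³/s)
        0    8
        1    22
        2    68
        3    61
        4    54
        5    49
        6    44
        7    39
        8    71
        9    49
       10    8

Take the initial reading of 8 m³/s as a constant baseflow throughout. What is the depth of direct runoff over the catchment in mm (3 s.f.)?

d ≈ 6.27 mm

Direct runoff: 0.0, 14.0, 60.0, 53.0, 46.0, 41.0, 36.0, 31.0, 63.0, 41.0, 0.0 m³/s; ΣQ_DR = 385.0 m³/s.
V = ΣQ_DR · Δt = 385.0 × 3600 s = 1.386 × 10^6 m³.
Over A = 221 km², depth = V / A = 6.27 mm.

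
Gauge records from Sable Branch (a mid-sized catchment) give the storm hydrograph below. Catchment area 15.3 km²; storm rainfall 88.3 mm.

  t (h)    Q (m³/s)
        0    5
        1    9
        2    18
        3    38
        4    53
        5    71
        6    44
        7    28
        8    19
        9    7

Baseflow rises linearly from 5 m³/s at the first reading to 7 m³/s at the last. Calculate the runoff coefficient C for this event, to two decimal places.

ΣQ_DR = 232.0 m³/s; V = ΣQ_DR·Δt = 8.352 × 10^5 m³.
Runoff depth d = V / A = 54.59 mm.
C = d / P = 54.59 / 88.3 = 0.62.

C ≈ 0.62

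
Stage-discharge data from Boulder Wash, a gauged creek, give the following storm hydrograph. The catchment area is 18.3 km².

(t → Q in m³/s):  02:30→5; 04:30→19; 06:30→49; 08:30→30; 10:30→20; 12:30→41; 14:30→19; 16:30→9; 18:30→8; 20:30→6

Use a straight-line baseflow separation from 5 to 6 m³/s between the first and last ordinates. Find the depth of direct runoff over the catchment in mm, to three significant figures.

d ≈ 59.4 mm

Direct runoff: 0.00, 13.89, 43.78, 24.67, 14.56, 35.44, 13.33, 3.22, 2.11, 0.00 m³/s; ΣQ_DR = 151.0 m³/s.
V = ΣQ_DR · Δt = 151.0 × 7200 s = 1.087 × 10^6 m³.
Over A = 18.3 km², depth = V / A = 59.4 mm.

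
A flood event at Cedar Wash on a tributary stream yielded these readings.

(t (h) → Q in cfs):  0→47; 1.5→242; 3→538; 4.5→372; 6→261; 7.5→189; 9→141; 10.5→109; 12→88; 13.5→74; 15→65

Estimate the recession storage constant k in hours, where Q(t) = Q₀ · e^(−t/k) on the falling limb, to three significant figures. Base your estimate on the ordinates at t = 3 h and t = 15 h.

k ≈ 5.68 h

On the falling limb, Q drops from 538 to 65 cfs between t = 3 h and t = 15 h (Δt = 12 h).
k = −Δt / ln(Q₂/Q₁) = −12 / ln(65/538) = 5.68 h.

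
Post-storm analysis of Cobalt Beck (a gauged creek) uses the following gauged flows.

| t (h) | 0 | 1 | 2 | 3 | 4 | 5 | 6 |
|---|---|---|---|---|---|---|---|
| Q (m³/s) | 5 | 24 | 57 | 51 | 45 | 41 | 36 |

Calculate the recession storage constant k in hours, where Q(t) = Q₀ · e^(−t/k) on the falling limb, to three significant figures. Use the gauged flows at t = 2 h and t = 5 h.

On the falling limb, Q drops from 57 to 41 m³/s between t = 2 h and t = 5 h (Δt = 3 h).
k = −Δt / ln(Q₂/Q₁) = −3 / ln(41/57) = 9.11 h.

k ≈ 9.11 h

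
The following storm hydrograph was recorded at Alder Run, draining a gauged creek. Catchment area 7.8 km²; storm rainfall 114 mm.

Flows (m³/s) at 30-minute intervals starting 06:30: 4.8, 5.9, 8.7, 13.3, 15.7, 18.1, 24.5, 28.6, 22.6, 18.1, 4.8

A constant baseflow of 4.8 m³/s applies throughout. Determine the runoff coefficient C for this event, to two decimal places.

C ≈ 0.23

ΣQ_DR = 112.3 m³/s; V = ΣQ_DR·Δt = 2.021 × 10^5 m³.
Runoff depth d = V / A = 25.92 mm.
C = d / P = 25.92 / 114 = 0.23.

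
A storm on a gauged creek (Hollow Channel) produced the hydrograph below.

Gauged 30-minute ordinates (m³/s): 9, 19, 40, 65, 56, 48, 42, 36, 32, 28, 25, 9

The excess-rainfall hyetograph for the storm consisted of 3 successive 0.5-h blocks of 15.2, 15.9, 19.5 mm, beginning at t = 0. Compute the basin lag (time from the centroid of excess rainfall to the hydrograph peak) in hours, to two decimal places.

Centroid of excess rainfall: t_c = Σ P_i·t̄_i / ΣP_i = 0.7925 h (block centres at 0.25, 0.75, 1.25 h).
Hydrograph peak occurs at t = 1.5 h, so basin lag t_L = 1.5 − 0.7925 = 0.71 h.

t_L ≈ 0.71 h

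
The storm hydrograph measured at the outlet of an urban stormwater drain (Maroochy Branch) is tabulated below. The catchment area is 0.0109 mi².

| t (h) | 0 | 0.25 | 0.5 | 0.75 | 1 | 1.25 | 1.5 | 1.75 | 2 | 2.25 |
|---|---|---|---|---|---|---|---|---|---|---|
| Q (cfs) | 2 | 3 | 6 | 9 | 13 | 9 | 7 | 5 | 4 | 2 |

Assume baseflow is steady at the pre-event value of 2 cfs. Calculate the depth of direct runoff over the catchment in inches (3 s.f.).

d ≈ 1.42 in

Direct runoff: 0.0, 1.0, 4.0, 7.0, 11.0, 7.0, 5.0, 3.0, 2.0, 0.0 cfs; ΣQ_DR = 40.00 cfs.
V = ΣQ_DR · Δt = 40.00 × 900 s = 36000 ft³.
Over A = 0.0109 mi², depth = V / A = 1.42 in.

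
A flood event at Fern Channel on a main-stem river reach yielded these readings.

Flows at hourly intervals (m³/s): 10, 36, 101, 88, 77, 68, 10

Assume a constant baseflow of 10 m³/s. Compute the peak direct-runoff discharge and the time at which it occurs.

Q_p = 91.0 m³/s at t = 2 h

Subtracting baseflow gives direct-runoff ordinates: 0.0, 26.0, 91.0, 78.0, 67.0, 58.0, 0.0 m³/s.
The maximum is 91.0 m³/s, occurring at the reading for t = 2 h.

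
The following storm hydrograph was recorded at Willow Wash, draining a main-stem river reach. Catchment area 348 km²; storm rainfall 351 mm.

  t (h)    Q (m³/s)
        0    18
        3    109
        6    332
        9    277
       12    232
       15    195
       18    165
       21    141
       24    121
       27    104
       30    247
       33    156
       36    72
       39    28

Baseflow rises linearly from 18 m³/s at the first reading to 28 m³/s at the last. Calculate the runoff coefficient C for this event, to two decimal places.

C ≈ 0.17

ΣQ_DR = 1875 m³/s; V = ΣQ_DR·Δt = 2.025 × 10^7 m³.
Runoff depth d = V / A = 58.19 mm.
C = d / P = 58.19 / 351 = 0.17.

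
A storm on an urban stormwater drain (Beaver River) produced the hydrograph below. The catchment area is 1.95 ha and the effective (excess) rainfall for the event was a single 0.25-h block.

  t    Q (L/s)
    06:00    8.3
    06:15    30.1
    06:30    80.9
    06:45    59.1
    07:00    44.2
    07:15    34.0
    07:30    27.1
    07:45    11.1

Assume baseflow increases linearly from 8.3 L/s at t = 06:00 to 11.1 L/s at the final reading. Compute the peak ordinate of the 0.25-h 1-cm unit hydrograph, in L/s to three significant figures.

U_p ≈ 71.6 L/s

Direct runoff: 0.00, 21.40, 71.80, 49.60, 34.30, 23.70, 16.40, 0.00 L/s; ΣQ_DR = 217.2 L/s, peak = 71.80 L/s.
Runoff depth d = ΣQ_DR·Δt / A = 217.2 × 900 / (1.95 ha) = 10.02 mm.
The 1-cm UH is the DRH scaled by (10 mm)/d, so U_p = 71.80 × 10/10.02 = 71.6 L/s.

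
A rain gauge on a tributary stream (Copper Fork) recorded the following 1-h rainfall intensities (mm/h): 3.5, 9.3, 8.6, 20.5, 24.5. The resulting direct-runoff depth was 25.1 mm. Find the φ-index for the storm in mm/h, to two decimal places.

Only the 2 blocks with intensity above φ contribute runoff: 20.5, 24.5 mm/h.
Σ(I−φ)·Δt = d  ⇒  (20.5+24.5 − 2φ)·1 = 25.1
φ = (45.00 − 25.1/1) / 2 = 9.95 mm/h.

φ ≈ 9.95 mm/h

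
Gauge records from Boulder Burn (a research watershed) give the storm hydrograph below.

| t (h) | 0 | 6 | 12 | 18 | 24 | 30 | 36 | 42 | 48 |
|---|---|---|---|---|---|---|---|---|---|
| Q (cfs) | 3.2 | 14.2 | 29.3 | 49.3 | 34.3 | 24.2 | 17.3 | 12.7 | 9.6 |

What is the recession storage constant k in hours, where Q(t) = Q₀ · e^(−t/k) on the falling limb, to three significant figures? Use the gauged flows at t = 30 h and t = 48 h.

k ≈ 19.5 h

On the falling limb, Q drops from 24.2 to 9.6 cfs between t = 30 h and t = 48 h (Δt = 18 h).
k = −Δt / ln(Q₂/Q₁) = −18 / ln(9.6/24.2) = 19.5 h.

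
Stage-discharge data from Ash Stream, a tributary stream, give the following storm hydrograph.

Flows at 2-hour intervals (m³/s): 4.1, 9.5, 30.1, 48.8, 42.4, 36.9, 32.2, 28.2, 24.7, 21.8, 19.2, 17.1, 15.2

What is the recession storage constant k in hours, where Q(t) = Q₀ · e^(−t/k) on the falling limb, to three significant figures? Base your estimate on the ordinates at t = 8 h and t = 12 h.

On the falling limb, Q drops from 42.4 to 32.2 m³/s between t = 8 h and t = 12 h (Δt = 4 h).
k = −Δt / ln(Q₂/Q₁) = −4 / ln(32.2/42.4) = 14.5 h.

k ≈ 14.5 h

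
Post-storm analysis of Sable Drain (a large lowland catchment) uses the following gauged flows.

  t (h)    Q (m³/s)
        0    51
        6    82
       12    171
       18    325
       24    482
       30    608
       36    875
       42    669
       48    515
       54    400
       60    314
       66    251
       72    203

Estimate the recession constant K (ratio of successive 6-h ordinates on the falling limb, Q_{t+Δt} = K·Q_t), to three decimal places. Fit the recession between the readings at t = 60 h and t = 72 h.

K ≈ 0.804

Using the recession-limb readings at t = 60 h and t = 72 h: Q falls from 314 to 203 m³/s over 2 intervals.
K = (Q₂/Q₁)^(1/2) = (203/314)^(1/2) = 0.804.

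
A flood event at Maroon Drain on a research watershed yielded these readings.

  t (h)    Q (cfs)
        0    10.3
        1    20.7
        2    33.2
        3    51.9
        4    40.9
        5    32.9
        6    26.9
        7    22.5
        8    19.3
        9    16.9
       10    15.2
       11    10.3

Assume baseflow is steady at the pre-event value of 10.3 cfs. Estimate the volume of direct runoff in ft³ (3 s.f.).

Direct-runoff ordinates (Q − Q_b): 0.0, 10.4, 22.9, 41.6, 30.6, 22.6, 16.6, 12.2, 9.0, 6.6, 4.9, 0.0 cfs.
ΣQ_DR = 177.4 cfs.
With Δt = 1 h = 3600 s, V = ΣQ_DR · Δt = 177.4 × 3600 = 6.39 × 10^5 ft³.

V ≈ 6.39 × 10^5 ft³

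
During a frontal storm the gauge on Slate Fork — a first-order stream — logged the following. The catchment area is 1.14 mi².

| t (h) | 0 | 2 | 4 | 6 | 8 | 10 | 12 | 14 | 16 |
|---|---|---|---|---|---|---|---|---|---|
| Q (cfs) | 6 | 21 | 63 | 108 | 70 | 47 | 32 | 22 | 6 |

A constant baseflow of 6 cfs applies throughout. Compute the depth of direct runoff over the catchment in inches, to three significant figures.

d ≈ 0.873 in

Direct runoff: 0.0, 15.0, 57.0, 102.0, 64.0, 41.0, 26.0, 16.0, 0.0 cfs; ΣQ_DR = 321.0 cfs.
V = ΣQ_DR · Δt = 321.0 × 7200 s = 2.311 × 10^6 ft³.
Over A = 1.14 mi², depth = V / A = 0.873 in.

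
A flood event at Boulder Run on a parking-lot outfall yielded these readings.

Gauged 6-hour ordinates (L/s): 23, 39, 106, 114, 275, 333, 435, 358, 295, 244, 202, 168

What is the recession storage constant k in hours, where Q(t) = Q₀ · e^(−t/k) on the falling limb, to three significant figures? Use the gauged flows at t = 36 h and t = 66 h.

k ≈ 31.5 h

On the falling limb, Q drops from 435 to 168 L/s between t = 36 h and t = 66 h (Δt = 30 h).
k = −Δt / ln(Q₂/Q₁) = −30 / ln(168/435) = 31.5 h.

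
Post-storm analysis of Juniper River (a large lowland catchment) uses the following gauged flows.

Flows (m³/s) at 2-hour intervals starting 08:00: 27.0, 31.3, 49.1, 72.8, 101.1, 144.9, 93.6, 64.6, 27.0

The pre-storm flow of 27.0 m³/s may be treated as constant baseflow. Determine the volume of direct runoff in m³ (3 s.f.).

V ≈ 2.65 × 10^6 m³

Direct-runoff ordinates (Q − Q_b): 0.0, 4.3, 22.1, 45.8, 74.1, 117.9, 66.6, 37.6, 0.0 m³/s.
ΣQ_DR = 368.4 m³/s.
With Δt = 2 h = 7200 s, V = ΣQ_DR · Δt = 368.4 × 7200 = 2.65 × 10^6 m³.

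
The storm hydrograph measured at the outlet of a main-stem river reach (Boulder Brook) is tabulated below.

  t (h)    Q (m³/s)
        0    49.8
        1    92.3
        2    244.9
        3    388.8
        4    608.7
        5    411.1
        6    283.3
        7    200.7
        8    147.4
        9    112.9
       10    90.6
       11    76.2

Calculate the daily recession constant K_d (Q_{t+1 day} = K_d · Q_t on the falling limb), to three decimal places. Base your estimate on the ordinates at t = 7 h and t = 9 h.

K_d ≈ 0.001

Between t = 7 h and t = 9 h the flow falls from 200.7 to 112.9 m³/s over 2×1 h = 2 h.
Per-interval ratio K = (112.9/200.7)^(1/2) = 0.7500; K_d = K^(24/1) = 0.001.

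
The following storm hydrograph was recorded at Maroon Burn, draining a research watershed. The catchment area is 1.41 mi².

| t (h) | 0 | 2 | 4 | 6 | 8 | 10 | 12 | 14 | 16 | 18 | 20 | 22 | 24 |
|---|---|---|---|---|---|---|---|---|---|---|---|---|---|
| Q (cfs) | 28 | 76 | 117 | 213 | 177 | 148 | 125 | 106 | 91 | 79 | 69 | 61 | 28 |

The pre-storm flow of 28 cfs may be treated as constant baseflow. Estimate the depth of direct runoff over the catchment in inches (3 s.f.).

d ≈ 2.10 in

Direct runoff: 0.0, 48.0, 89.0, 185.0, 149.0, 120.0, 97.0, 78.0, 63.0, 51.0, 41.0, 33.0, 0.0 cfs; ΣQ_DR = 954.0 cfs.
V = ΣQ_DR · Δt = 954.0 × 7200 s = 6.869 × 10^6 ft³.
Over A = 1.41 mi², depth = V / A = 2.10 in.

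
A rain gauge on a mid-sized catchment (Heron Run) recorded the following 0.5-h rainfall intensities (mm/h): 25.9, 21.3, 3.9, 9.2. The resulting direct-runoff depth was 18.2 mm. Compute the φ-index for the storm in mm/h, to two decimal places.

Only the 3 blocks with intensity above φ contribute runoff: 25.9, 21.3, 9.2 mm/h.
Σ(I−φ)·Δt = d  ⇒  (25.9+21.3+9.2 − 3φ)·0.5 = 18.2
φ = (56.40 − 18.2/0.5) / 3 = 6.67 mm/h.

φ ≈ 6.67 mm/h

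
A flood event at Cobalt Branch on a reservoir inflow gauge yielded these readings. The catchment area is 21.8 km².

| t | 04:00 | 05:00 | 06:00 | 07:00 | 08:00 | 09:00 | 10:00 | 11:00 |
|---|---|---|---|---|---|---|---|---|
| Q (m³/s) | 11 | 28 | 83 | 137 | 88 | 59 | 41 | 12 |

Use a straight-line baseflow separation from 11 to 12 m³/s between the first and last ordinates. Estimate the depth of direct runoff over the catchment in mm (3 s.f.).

Direct runoff: 0.00, 16.86, 71.71, 125.57, 76.43, 47.29, 29.14, 0.00 m³/s; ΣQ_DR = 367.0 m³/s.
V = ΣQ_DR · Δt = 367.0 × 3600 s = 1.321 × 10^6 m³.
Over A = 21.8 km², depth = V / A = 60.6 mm.

d ≈ 60.6 mm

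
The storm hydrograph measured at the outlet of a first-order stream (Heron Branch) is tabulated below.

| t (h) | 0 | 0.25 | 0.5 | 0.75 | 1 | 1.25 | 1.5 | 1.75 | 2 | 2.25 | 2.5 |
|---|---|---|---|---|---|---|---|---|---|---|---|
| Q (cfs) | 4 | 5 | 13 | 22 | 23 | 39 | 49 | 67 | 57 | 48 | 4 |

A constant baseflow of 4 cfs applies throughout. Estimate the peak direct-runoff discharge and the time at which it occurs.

Q_p = 63.0 cfs at t = 1.75 h

Subtracting baseflow gives direct-runoff ordinates: 0.0, 1.0, 9.0, 18.0, 19.0, 35.0, 45.0, 63.0, 53.0, 44.0, 0.0 cfs.
The maximum is 63.0 cfs, occurring at the reading for t = 1.75 h.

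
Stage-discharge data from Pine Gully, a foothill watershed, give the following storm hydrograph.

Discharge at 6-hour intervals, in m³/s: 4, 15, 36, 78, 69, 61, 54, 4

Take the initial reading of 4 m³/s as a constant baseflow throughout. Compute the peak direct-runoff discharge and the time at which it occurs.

Subtracting baseflow gives direct-runoff ordinates: 0.0, 11.0, 32.0, 74.0, 65.0, 57.0, 50.0, 0.0 m³/s.
The maximum is 74.0 m³/s, occurring at the reading for t = 18 h.

Q_p = 74.0 m³/s at t = 18 h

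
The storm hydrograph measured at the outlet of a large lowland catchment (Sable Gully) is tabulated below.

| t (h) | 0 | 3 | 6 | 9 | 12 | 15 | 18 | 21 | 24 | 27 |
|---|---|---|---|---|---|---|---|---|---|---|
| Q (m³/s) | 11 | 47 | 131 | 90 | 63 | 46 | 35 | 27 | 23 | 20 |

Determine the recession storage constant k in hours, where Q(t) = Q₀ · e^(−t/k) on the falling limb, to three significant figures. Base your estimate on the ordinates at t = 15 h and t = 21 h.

On the falling limb, Q drops from 46 to 27 m³/s between t = 15 h and t = 21 h (Δt = 6 h).
k = −Δt / ln(Q₂/Q₁) = −6 / ln(27/46) = 11.3 h.

k ≈ 11.3 h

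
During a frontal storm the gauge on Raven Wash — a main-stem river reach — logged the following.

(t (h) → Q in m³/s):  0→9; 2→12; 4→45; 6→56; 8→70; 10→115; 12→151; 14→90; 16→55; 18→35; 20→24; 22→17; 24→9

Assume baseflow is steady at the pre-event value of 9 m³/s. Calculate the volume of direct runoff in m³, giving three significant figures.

V ≈ 4.11 × 10^6 m³

Direct-runoff ordinates (Q − Q_b): 0.0, 3.0, 36.0, 47.0, 61.0, 106.0, 142.0, 81.0, 46.0, 26.0, 15.0, 8.0, 0.0 m³/s.
ΣQ_DR = 571.0 m³/s.
With Δt = 2 h = 7200 s, V = ΣQ_DR · Δt = 571.0 × 7200 = 4.11 × 10^6 m³.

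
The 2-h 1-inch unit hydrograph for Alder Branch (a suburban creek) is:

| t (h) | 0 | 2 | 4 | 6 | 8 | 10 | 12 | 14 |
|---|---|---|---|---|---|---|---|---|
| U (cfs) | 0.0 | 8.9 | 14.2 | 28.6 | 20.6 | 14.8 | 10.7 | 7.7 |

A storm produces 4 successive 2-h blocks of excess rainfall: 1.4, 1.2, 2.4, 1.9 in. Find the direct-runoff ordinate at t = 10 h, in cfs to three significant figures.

By discrete convolution, Q_j = Σ (P_i / 1 in) · U_{j−i}.
At t = 10 h (j=5): Q = (1.4/1)·14.8 + (1.2/1)·20.6 + (2.4/1)·28.6 + (1.9/1)·14.2 = 141 cfs.

Q ≈ 141 cfs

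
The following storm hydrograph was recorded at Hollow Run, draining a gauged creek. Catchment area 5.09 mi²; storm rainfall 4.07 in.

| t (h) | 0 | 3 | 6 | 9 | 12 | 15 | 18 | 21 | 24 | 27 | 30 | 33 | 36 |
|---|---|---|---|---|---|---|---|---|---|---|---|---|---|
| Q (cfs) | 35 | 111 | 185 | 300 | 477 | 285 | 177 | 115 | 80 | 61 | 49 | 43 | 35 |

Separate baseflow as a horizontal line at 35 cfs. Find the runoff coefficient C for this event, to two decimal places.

ΣQ_DR = 1498 cfs; V = ΣQ_DR·Δt = 1.618 × 10^7 ft³.
Runoff depth d = V / A = 1.368 in.
C = d / P = 1.368 / 4.07 = 0.34.

C ≈ 0.34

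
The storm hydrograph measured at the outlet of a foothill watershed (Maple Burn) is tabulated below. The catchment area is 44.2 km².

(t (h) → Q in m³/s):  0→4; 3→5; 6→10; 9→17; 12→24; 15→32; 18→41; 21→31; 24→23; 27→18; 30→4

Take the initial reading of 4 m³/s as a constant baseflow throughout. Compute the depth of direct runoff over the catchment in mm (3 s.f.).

Direct runoff: 0.0, 1.0, 6.0, 13.0, 20.0, 28.0, 37.0, 27.0, 19.0, 14.0, 0.0 m³/s; ΣQ_DR = 165.0 m³/s.
V = ΣQ_DR · Δt = 165.0 × 10800 s = 1.782 × 10^6 m³.
Over A = 44.2 km², depth = V / A = 40.3 mm.

d ≈ 40.3 mm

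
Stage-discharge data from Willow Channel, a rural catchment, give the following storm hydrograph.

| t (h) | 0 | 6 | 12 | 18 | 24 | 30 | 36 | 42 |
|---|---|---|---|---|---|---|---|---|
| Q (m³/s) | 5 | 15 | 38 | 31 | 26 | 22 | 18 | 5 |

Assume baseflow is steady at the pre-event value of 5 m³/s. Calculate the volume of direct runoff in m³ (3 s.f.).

V ≈ 2.59 × 10^6 m³

Direct-runoff ordinates (Q − Q_b): 0.0, 10.0, 33.0, 26.0, 21.0, 17.0, 13.0, 0.0 m³/s.
ΣQ_DR = 120.0 m³/s.
With Δt = 6 h = 21600 s, V = ΣQ_DR · Δt = 120.0 × 21600 = 2.59 × 10^6 m³.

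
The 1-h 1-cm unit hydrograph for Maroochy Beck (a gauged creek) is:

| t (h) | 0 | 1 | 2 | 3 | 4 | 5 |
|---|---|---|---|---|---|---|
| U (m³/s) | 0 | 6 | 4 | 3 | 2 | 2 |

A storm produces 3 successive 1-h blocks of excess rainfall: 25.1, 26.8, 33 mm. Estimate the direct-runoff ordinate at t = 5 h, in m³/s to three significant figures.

Q ≈ 20.3 m³/s

By discrete convolution, Q_j = Σ (P_i / 10 mm) · U_{j−i}.
At t = 5 h (j=5): Q = (25.1/10)·2 + (26.8/10)·2 + (33/10)·3 = 20.3 m³/s.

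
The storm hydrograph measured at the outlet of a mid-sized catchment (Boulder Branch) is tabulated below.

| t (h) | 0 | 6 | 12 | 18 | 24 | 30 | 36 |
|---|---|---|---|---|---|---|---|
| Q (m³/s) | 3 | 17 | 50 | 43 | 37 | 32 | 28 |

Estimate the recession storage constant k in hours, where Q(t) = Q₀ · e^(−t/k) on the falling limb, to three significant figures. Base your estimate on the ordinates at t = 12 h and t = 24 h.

On the falling limb, Q drops from 50 to 37 m³/s between t = 12 h and t = 24 h (Δt = 12 h).
k = −Δt / ln(Q₂/Q₁) = −12 / ln(37/50) = 39.9 h.

k ≈ 39.9 h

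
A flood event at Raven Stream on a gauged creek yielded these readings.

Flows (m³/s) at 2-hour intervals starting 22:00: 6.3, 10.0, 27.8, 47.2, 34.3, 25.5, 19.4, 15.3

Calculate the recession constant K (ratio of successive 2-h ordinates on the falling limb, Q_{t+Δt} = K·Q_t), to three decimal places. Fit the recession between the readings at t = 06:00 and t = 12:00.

Using the recession-limb readings at t = 06:00 and t = 12:00: Q falls from 34.3 to 15.3 m³/s over 3 intervals.
K = (Q₂/Q₁)^(1/3) = (15.3/34.3)^(1/3) = 0.764.

K ≈ 0.764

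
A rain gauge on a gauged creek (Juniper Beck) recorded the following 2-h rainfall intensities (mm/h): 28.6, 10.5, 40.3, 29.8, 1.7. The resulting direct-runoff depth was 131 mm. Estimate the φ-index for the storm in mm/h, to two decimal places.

φ ≈ 11.07 mm/h

Only the 3 blocks with intensity above φ contribute runoff: 28.6, 40.3, 29.8 mm/h.
Σ(I−φ)·Δt = d  ⇒  (28.6+40.3+29.8 − 3φ)·2 = 131
φ = (98.70 − 131/2) / 3 = 11.07 mm/h.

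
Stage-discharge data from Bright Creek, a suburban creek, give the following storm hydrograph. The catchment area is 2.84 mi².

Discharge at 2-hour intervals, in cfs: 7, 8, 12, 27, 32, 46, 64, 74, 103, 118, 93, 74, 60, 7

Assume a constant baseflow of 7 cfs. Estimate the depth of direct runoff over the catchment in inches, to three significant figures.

d ≈ 0.684 in

Direct runoff: 0.0, 1.0, 5.0, 20.0, 25.0, 39.0, 57.0, 67.0, 96.0, 111.0, 86.0, 67.0, 53.0, 0.0 cfs; ΣQ_DR = 627.0 cfs.
V = ΣQ_DR · Δt = 627.0 × 7200 s = 4.514 × 10^6 ft³.
Over A = 2.84 mi², depth = V / A = 0.684 in.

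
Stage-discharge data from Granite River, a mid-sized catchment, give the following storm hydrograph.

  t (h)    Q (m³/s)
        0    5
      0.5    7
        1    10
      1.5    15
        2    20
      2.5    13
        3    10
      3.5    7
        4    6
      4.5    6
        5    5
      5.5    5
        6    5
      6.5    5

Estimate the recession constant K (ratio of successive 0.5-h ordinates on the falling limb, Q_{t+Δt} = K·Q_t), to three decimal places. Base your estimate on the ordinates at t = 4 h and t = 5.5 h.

Using the recession-limb readings at t = 4 h and t = 5.5 h: Q falls from 6 to 5 m³/s over 3 intervals.
K = (Q₂/Q₁)^(1/3) = (5/6)^(1/3) = 0.941.

K ≈ 0.941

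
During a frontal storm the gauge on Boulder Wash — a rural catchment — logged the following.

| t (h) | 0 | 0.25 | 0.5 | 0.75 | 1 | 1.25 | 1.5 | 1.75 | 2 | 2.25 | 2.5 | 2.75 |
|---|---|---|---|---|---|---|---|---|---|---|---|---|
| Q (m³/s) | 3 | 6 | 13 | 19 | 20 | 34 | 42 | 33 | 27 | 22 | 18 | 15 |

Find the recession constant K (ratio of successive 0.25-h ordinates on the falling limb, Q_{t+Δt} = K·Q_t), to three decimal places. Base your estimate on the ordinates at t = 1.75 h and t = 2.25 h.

K ≈ 0.816

Using the recession-limb readings at t = 1.75 h and t = 2.25 h: Q falls from 33 to 22 m³/s over 2 intervals.
K = (Q₂/Q₁)^(1/2) = (22/33)^(1/2) = 0.816.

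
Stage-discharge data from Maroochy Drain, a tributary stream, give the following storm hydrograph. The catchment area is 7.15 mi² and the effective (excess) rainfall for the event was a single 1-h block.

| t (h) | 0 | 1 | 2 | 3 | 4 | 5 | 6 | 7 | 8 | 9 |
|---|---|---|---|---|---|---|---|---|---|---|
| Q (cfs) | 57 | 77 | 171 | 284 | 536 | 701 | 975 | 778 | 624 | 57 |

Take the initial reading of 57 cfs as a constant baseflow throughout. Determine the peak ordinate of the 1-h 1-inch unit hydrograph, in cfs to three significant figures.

Direct runoff: 0.0, 20.0, 114.0, 227.0, 479.0, 644.0, 918.0, 721.0, 567.0, 0.0 cfs; ΣQ_DR = 3690 cfs, peak = 918.0 cfs.
Runoff depth d = ΣQ_DR·Δt / A = 3690 × 3600 / (7.15 mi²) = 0.7997 in.
The 1-inch UH is the DRH scaled by (1 in)/d, so U_p = 918.0 × 1/0.7997 = 1150 cfs.

U_p ≈ 1150 cfs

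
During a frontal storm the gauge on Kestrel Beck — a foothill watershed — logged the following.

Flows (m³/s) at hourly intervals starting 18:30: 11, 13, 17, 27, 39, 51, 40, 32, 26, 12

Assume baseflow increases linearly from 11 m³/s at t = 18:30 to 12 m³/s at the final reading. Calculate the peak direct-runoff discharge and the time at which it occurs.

Q_p = 39.44 m³/s at t = 23:30

Subtracting baseflow gives direct-runoff ordinates: 0.00, 1.89, 5.78, 15.67, 27.56, 39.44, 28.33, 20.22, 14.11, 0.00 m³/s.
The maximum is 39.44 m³/s, occurring at the reading for t = 23:30.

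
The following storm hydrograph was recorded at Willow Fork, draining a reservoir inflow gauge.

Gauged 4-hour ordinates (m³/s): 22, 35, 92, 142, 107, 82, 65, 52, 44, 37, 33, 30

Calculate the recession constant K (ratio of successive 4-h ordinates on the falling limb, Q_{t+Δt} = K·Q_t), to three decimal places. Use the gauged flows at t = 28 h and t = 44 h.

Using the recession-limb readings at t = 28 h and t = 44 h: Q falls from 52 to 30 m³/s over 4 intervals.
K = (Q₂/Q₁)^(1/4) = (30/52)^(1/4) = 0.872.

K ≈ 0.872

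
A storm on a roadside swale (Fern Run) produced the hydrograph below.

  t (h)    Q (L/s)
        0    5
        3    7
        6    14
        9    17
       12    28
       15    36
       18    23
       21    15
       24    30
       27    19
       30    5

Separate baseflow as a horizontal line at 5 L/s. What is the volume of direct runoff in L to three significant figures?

Direct-runoff ordinates (Q − Q_b): 0.0, 2.0, 9.0, 12.0, 23.0, 31.0, 18.0, 10.0, 25.0, 14.0, 0.0 L/s.
ΣQ_DR = 144.0 L/s.
With Δt = 3 h = 10800 s, V = ΣQ_DR · Δt = 144.0 × 10800 = 1.56 × 10^6 L.

V ≈ 1.56 × 10^6 L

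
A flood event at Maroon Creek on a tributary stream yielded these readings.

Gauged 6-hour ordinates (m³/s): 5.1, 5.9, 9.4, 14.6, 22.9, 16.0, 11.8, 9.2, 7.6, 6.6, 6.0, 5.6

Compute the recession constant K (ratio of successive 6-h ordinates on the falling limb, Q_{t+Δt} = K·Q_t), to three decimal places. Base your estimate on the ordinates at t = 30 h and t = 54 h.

Using the recession-limb readings at t = 30 h and t = 54 h: Q falls from 16.0 to 6.6 m³/s over 4 intervals.
K = (Q₂/Q₁)^(1/4) = (6.6/16.0)^(1/4) = 0.801.

K ≈ 0.801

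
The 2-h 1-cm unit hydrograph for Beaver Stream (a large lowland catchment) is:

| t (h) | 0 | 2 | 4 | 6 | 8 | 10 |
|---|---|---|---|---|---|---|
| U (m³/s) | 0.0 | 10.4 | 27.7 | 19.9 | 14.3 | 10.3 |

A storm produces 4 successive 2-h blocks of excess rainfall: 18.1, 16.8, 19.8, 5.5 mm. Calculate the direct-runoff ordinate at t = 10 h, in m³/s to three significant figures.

Q ≈ 97.3 m³/s

By discrete convolution, Q_j = Σ (P_i / 10 mm) · U_{j−i}.
At t = 10 h (j=5): Q = (18.1/10)·10.3 + (16.8/10)·14.3 + (19.8/10)·19.9 + (5.5/10)·27.7 = 97.3 m³/s.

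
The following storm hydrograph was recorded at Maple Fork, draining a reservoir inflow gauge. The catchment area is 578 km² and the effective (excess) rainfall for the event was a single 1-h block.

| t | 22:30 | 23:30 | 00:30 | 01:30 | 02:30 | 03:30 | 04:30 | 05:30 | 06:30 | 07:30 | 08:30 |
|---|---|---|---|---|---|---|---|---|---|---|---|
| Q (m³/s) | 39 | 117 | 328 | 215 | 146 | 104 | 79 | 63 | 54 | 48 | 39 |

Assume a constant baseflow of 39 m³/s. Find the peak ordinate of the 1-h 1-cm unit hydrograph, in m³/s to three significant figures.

U_p ≈ 578 m³/s

Direct runoff: 0.0, 78.0, 289.0, 176.0, 107.0, 65.0, 40.0, 24.0, 15.0, 9.0, 0.0 m³/s; ΣQ_DR = 803.0 m³/s, peak = 289.0 m³/s.
Runoff depth d = ΣQ_DR·Δt / A = 803.0 × 3600 / (578 km²) = 5.001 mm.
The 1-cm UH is the DRH scaled by (10 mm)/d, so U_p = 289.0 × 10/5.001 = 578 m³/s.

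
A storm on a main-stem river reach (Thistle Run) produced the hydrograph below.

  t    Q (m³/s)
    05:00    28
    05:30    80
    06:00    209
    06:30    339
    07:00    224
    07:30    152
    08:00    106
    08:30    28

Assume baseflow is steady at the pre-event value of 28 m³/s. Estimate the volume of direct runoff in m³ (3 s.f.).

V ≈ 1.70 × 10^6 m³

Direct-runoff ordinates (Q − Q_b): 0.0, 52.0, 181.0, 311.0, 196.0, 124.0, 78.0, 0.0 m³/s.
ΣQ_DR = 942.0 m³/s.
With Δt = 0.5 h = 1800 s, V = ΣQ_DR · Δt = 942.0 × 1800 = 1.70 × 10^6 m³.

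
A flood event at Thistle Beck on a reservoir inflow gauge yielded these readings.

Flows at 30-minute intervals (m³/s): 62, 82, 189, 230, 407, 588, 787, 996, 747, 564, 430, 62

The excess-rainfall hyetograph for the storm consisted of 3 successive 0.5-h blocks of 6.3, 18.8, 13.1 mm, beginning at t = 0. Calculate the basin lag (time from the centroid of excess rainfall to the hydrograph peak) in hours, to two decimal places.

Centroid of excess rainfall: t_c = Σ P_i·t̄_i / ΣP_i = 0.8390 h (block centres at 0.25, 0.75, 1.25 h).
Hydrograph peak occurs at t = 3.5 h, so basin lag t_L = 3.5 − 0.8390 = 2.66 h.

t_L ≈ 2.66 h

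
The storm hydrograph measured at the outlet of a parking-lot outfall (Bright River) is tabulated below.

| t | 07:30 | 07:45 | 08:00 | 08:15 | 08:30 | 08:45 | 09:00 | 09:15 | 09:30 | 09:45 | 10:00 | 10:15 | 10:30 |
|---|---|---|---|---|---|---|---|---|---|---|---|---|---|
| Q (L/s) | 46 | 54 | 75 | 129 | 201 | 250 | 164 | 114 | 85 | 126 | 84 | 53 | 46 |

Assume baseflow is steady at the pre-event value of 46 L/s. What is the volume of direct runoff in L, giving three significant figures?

Direct-runoff ordinates (Q − Q_b): 0.0, 8.0, 29.0, 83.0, 155.0, 204.0, 118.0, 68.0, 39.0, 80.0, 38.0, 7.0, 0.0 L/s.
ΣQ_DR = 829.0 L/s.
With Δt = 0.25 h = 900 s, V = ΣQ_DR · Δt = 829.0 × 900 = 7.46 × 10^5 L.

V ≈ 7.46 × 10^5 L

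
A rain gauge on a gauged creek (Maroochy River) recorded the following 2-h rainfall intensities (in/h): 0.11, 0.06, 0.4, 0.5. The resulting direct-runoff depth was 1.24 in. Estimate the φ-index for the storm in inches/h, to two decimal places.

Only the 2 blocks with intensity above φ contribute runoff: 0.4, 0.5 in/h.
Σ(I−φ)·Δt = d  ⇒  (0.4+0.5 − 2φ)·2 = 1.24
φ = (0.9000 − 1.24/2) / 2 = 0.14 in/h.

φ ≈ 0.14 in/h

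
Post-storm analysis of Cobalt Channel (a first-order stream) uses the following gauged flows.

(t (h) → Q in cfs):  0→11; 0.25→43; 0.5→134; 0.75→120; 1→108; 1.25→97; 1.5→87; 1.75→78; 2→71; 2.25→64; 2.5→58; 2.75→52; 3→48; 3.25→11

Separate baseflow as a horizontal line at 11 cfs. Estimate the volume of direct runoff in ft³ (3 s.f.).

Direct-runoff ordinates (Q − Q_b): 0.0, 32.0, 123.0, 109.0, 97.0, 86.0, 76.0, 67.0, 60.0, 53.0, 47.0, 41.0, 37.0, 0.0 cfs.
ΣQ_DR = 828.0 cfs.
With Δt = 0.25 h = 900 s, V = ΣQ_DR · Δt = 828.0 × 900 = 7.45 × 10^5 ft³.

V ≈ 7.45 × 10^5 ft³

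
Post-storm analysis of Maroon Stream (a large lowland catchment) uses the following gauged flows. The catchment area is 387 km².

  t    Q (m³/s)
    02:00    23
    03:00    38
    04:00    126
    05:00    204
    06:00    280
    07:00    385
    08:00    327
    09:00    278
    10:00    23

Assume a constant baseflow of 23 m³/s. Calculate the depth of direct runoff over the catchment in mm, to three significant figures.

Direct runoff: 0.0, 15.0, 103.0, 181.0, 257.0, 362.0, 304.0, 255.0, 0.0 m³/s; ΣQ_DR = 1477 m³/s.
V = ΣQ_DR · Δt = 1477 × 3600 s = 5.317 × 10^6 m³.
Over A = 387 km², depth = V / A = 13.7 mm.

d ≈ 13.7 mm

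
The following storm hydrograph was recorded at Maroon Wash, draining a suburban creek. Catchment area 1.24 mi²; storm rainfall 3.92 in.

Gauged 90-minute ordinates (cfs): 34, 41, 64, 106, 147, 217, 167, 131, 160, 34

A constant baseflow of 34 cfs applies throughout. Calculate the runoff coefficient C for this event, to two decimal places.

ΣQ_DR = 761.0 cfs; V = ΣQ_DR·Δt = 4.109 × 10^6 ft³.
Runoff depth d = V / A = 1.426 in.
C = d / P = 1.426 / 3.92 = 0.36.

C ≈ 0.36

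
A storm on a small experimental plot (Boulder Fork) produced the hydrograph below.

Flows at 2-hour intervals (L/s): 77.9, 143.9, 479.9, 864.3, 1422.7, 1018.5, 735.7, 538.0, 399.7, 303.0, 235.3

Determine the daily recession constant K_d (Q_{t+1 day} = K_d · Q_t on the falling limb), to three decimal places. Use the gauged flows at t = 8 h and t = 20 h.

K_d ≈ 0.027

Between t = 8 h and t = 20 h the flow falls from 1422.7 to 235.3 L/s over 6×2 h = 12 h.
Per-interval ratio K = (235.3/1422.7)^(1/6) = 0.7409; K_d = K^(24/2) = 0.027.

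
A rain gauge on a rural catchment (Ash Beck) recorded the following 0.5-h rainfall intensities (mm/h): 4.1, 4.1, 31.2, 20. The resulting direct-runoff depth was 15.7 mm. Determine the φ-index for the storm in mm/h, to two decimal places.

Only the 2 blocks with intensity above φ contribute runoff: 31.2, 20 mm/h.
Σ(I−φ)·Δt = d  ⇒  (31.2+20 − 2φ)·0.5 = 15.7
φ = (51.20 − 15.7/0.5) / 2 = 9.90 mm/h.

φ ≈ 9.90 mm/h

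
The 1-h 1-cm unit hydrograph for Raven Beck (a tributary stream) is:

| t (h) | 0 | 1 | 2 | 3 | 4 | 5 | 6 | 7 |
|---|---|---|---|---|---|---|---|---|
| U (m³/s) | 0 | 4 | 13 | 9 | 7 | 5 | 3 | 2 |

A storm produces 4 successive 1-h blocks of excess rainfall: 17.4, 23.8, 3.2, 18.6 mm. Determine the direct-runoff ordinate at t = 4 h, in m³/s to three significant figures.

Q ≈ 45.2 m³/s

By discrete convolution, Q_j = Σ (P_i / 10 mm) · U_{j−i}.
At t = 4 h (j=4): Q = (17.4/10)·7 + (23.8/10)·9 + (3.2/10)·13 + (18.6/10)·4 = 45.2 m³/s.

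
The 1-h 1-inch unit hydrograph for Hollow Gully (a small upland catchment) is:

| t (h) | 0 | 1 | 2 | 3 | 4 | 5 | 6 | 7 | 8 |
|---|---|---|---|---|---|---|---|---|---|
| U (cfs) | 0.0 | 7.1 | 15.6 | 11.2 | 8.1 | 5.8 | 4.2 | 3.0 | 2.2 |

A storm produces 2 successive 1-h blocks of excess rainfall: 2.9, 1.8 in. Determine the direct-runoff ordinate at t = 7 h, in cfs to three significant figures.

Q ≈ 16.3 cfs

By discrete convolution, Q_j = Σ (P_i / 1 in) · U_{j−i}.
At t = 7 h (j=7): Q = (2.9/1)·3.0 + (1.8/1)·4.2 = 16.3 cfs.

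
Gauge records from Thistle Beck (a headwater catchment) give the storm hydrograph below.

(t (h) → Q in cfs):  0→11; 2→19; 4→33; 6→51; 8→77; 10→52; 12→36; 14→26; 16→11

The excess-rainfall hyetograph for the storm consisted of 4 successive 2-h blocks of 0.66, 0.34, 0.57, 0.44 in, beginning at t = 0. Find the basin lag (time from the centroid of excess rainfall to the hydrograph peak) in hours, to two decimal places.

t_L ≈ 4.21 h

Centroid of excess rainfall: t_c = Σ P_i·t̄_i / ΣP_i = 3.7861 h (block centres at 1, 3, 5, 7 h).
Hydrograph peak occurs at t = 8 h, so basin lag t_L = 8 − 3.7861 = 4.21 h.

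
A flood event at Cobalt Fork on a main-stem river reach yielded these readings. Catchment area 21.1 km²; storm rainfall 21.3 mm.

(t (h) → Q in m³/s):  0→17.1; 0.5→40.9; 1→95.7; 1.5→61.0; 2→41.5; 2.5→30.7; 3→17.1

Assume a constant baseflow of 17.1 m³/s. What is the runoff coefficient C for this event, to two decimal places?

C ≈ 0.74

ΣQ_DR = 184.3 m³/s; V = ΣQ_DR·Δt = 3.317 × 10^5 m³.
Runoff depth d = V / A = 15.72 mm.
C = d / P = 15.72 / 21.3 = 0.74.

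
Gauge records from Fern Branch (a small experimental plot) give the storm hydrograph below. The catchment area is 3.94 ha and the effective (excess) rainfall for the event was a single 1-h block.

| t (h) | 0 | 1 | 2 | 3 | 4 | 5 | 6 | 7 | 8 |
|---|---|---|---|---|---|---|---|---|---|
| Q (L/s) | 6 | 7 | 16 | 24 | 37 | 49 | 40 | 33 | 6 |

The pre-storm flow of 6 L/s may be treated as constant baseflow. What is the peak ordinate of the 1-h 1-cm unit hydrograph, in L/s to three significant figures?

Direct runoff: 0.0, 1.0, 10.0, 18.0, 31.0, 43.0, 34.0, 27.0, 0.0 L/s; ΣQ_DR = 164.0 L/s, peak = 43.0 L/s.
Runoff depth d = ΣQ_DR·Δt / A = 164.0 × 3600 / (3.94 ha) = 14.98 mm.
The 1-cm UH is the DRH scaled by (10 mm)/d, so U_p = 43.0 × 10/14.98 = 28.7 L/s.

U_p ≈ 28.7 L/s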